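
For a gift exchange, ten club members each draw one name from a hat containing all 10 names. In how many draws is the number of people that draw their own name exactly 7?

240

Pick the 7 fixed positions: C(10,7) = 120 ways.
The remaining 3 must be deranged: !3 = 2.
Total: 120 × 2 = 240.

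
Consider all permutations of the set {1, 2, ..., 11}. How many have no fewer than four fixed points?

# with exactly i fixed is C(11,i)·!(11-i); sum over i=4..11:
  i=4: C(11,4)·!7 = 330·1854 = 611820
  i=5: C(11,5)·!6 = 462·265 = 122430
  i=6: C(11,6)·!5 = 462·44 = 20328
  i=7: C(11,7)·!4 = 330·9 = 2970
  i=8: C(11,8)·!3 = 165·2 = 330
  i=9: C(11,9)·!2 = 55·1 = 55
  i=10: C(11,10)·!1 = 11·0 = 0
  i=11: C(11,11)·!0 = 1·1 = 1
Total = 757934.

757934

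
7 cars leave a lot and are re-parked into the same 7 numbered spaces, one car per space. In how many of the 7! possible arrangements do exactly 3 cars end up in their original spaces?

315

Choose which 3 of the 7 are fixed: C(7,3) = 35.
The other 4 form a derangement: !4 = 9.
Total: 35 × 9 = 315.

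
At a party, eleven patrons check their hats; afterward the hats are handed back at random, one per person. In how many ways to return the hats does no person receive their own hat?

!11 = 11! · Σ_{k=0}^{11} (-1)^k/k!
= 11! - 11!/1! + 11!/2! - 11!/3! + 11!/4! - 11!/5! + 11!/6! - 11!/7! + 11!/8! - 11!/9! + 11!/10! - 11!/11!
= 39916800 - 39916800 + 19958400 - 6652800 + 1663200 - 332640 + 55440 - 7920 + 990 - 110 + 11 - 1
= 14684570

14684570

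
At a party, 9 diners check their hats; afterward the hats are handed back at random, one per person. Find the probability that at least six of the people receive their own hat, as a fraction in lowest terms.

Favorable outcomes: Σ_{i≥6} C(9,i)·!(9-i) = 84·2 + 36·1 + 9·0 + 1·1 = 205.
Total outcomes: 9! = 362880.
Probability = 205/362880 = 41/72576.

41/72576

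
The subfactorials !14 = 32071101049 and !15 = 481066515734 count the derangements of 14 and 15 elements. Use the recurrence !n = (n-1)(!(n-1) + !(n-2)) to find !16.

7697064251745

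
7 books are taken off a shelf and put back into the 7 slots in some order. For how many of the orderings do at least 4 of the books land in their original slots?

92

# with exactly i fixed is C(7,i)·!(7-i); sum over i=4..7:
  i=4: C(7,4)·!3 = 35·2 = 70
  i=5: C(7,5)·!2 = 21·1 = 21
  i=6: C(7,6)·!1 = 7·0 = 0
  i=7: C(7,7)·!0 = 1·1 = 1
Total = 92.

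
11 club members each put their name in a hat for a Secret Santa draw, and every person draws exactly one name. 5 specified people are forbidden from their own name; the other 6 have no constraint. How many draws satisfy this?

Let A_j be the event that the j-th constrained one is fixed. By inclusion-exclusion over the 5 events:
Σ_{j=0}^{5} (-1)^j C(5,j)(11-j)!
= C(5,0)·11! - C(5,1)·10! + C(5,2)·9! - C(5,3)·8! + C(5,4)·7! - C(5,5)·6!
= 39916800 - 18144000 + 3628800 - 403200 + 25200 - 720
= 25022880

25022880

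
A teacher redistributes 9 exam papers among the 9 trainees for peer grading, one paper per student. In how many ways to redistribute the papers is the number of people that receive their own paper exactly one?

133497

Choose which one of the 9 is fixed: C(9,1) = 9.
The other 8 form a derangement: !8 = 14833.
Total: 9 × 14833 = 133497.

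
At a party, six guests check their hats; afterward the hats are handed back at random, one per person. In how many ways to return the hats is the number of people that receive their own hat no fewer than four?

16

# with exactly i fixed is C(6,i)·!(6-i); sum over i=4..6:
  i=4: C(6,4)·!2 = 15·1 = 15
  i=5: C(6,5)·!1 = 6·0 = 0
  i=6: C(6,6)·!0 = 1·1 = 1
Total = 16.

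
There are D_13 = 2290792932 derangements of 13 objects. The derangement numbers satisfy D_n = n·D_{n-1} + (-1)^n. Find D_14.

32071101049

D_14 = 14·2290792932 + 1 = 32071101049.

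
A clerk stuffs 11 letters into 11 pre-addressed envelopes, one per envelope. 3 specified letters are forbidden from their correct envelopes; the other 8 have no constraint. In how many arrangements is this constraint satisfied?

Let A_j be the event that the j-th constrained one is fixed. By inclusion-exclusion over the 3 events:
Σ_{j=0}^{3} (-1)^j C(3,j)(11-j)!
= C(3,0)·11! - C(3,1)·10! + C(3,2)·9! - C(3,3)·8!
= 39916800 - 10886400 + 1088640 - 40320
= 30078720

30078720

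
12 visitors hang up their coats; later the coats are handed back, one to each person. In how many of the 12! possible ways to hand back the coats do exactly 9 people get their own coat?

440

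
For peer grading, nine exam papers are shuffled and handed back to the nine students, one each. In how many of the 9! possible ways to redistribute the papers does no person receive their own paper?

133496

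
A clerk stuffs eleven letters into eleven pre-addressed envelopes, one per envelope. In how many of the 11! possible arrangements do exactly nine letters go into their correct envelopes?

Pick the 9 fixed positions: C(11,9) = 55 ways.
The remaining 2 must be deranged: !2 = 1.
Total: 55 × 1 = 55.

55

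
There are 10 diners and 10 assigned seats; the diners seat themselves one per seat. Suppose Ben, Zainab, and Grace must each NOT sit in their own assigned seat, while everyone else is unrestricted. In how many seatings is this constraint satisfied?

Let A_j be the event that the j-th constrained one is fixed. By inclusion-exclusion over the 3 events:
Σ_{j=0}^{3} (-1)^j C(3,j)(10-j)!
= C(3,0)·10! - C(3,1)·9! + C(3,2)·8! - C(3,3)·7!
= 3628800 - 1088640 + 120960 - 5040
= 2656080

2656080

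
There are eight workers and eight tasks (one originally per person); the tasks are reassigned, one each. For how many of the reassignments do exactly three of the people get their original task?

Choose which 3 of the 8 are fixed: C(8,3) = 56.
The remaining 5 must be deranged: !5 = 44.
Total: 56 × 44 = 2464.

2464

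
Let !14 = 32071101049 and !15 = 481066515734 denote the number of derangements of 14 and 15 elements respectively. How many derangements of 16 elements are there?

7697064251745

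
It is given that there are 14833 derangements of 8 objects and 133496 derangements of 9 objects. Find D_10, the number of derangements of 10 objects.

1334961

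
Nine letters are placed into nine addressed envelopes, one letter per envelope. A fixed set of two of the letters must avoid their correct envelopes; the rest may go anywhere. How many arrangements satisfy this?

Inclusion-exclusion on the 2 forbidden self-matches:
Σ_{j=0}^{2} (-1)^j C(2,j)(9-j)!
= C(2,0)·9! - C(2,1)·8! + C(2,2)·7!
= 362880 - 80640 + 5040
= 287280

287280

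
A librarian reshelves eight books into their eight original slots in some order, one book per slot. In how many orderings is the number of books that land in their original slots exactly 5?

Pick the 5 fixed positions: C(8,5) = 56 ways.
The other 3 form a derangement: !3 = 2.
Total: 56 × 2 = 112.

112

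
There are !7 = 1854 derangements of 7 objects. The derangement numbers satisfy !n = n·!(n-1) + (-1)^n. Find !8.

!8 = 8·1854 + 1 = 14833.

14833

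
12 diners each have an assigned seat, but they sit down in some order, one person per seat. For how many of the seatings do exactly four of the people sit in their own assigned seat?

Choose which 4 of the 12 are fixed: C(12,4) = 495.
The remaining 8 must be deranged: !8 = 14833.
Total: 495 × 14833 = 7342335.

7342335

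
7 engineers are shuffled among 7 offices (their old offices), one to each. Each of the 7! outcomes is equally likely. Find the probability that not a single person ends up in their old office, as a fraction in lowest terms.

Favorable outcomes: !7 = 1854.
Total outcomes: 7! = 5040.
Probability = 1854/5040 = 103/280.

103/280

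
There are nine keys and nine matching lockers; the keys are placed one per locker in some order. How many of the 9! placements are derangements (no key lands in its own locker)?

133496

!9 is the nearest integer to 9!/e.
9! = 362880, and 362880/e ≈ 133496.09, so !9 = 133496.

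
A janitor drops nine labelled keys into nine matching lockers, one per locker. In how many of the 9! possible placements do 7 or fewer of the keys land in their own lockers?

362879

Sum C(9,i)·!(9-i) for i = 0..7:
  i=0: C(9,0)·!9 = 1·133496 = 133496
  i=1: C(9,1)·!8 = 9·14833 = 133497
  i=2: C(9,2)·!7 = 36·1854 = 66744
  i=3: C(9,3)·!6 = 84·265 = 22260
  i=4: C(9,4)·!5 = 126·44 = 5544
  i=5: C(9,5)·!4 = 126·9 = 1134
  i=6: C(9,6)·!3 = 84·2 = 168
  i=7: C(9,7)·!2 = 36·1 = 36
Total = 362879.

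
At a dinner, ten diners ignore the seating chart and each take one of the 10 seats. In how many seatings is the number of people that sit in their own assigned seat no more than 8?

3628799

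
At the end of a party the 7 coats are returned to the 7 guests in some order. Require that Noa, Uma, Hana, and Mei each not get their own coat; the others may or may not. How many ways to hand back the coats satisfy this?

Inclusion-exclusion on the 4 forbidden self-matches:
Σ_{j=0}^{4} (-1)^j C(4,j)(7-j)!
= C(4,0)·7! - C(4,1)·6! + C(4,2)·5! - C(4,3)·4! + C(4,4)·3!
= 5040 - 2880 + 720 - 96 + 6
= 2790

2790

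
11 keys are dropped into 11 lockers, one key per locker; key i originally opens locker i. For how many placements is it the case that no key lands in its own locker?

14684570

By inclusion-exclusion, !11 = Σ (-1)^k · 11!/k! for k=0..11
= 11! - 11!/1! + 11!/2! - 11!/3! + 11!/4! - 11!/5! + 11!/6! - 11!/7! + 11!/8! - 11!/9! + 11!/10! - 11!/11!
= 39916800 - 39916800 + 19958400 - 6652800 + 1663200 - 332640 + 55440 - 7920 + 990 - 110 + 11 - 1
= 14684570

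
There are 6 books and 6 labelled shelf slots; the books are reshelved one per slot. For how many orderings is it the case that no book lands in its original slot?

265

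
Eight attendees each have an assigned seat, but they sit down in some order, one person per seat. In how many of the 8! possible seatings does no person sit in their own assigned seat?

14833

!8 is the nearest integer to 8!/e.
8! = 40320, and 40320/e ≈ 14832.90, so !8 = 14833.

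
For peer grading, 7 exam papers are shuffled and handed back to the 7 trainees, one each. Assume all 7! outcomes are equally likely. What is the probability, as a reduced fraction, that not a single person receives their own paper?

Favorable outcomes: !7 = 1854.
Total outcomes: 7! = 5040.
Probability = 1854/5040 = 103/280.

103/280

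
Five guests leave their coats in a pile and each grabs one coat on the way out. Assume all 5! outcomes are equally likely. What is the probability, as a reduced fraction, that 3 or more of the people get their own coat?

11/120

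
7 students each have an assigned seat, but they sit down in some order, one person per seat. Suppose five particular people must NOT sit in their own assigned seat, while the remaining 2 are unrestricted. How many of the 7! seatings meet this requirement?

2428

Inclusion-exclusion on the 5 forbidden self-matches:
Σ_{j=0}^{5} (-1)^j C(5,j)(7-j)!
= C(5,0)·7! - C(5,1)·6! + C(5,2)·5! - C(5,3)·4! + C(5,4)·3! - C(5,5)·2!
= 5040 - 3600 + 1200 - 240 + 30 - 2
= 2428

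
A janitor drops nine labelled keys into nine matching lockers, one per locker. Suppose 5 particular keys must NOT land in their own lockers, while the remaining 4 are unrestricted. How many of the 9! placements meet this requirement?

Let A_j be the event that the j-th constrained one is fixed. By inclusion-exclusion over the 5 events:
Σ_{j=0}^{5} (-1)^j C(5,j)(9-j)!
= C(5,0)·9! - C(5,1)·8! + C(5,2)·7! - C(5,3)·6! + C(5,4)·5! - C(5,5)·4!
= 362880 - 201600 + 50400 - 7200 + 600 - 24
= 205056

205056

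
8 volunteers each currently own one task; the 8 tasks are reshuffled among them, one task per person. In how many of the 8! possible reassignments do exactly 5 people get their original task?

112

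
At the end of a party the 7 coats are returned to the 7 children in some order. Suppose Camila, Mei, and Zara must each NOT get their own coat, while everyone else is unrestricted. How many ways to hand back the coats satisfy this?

3216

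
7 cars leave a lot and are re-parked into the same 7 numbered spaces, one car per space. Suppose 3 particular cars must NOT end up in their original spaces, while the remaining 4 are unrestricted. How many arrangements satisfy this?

Let A_j be the event that the j-th constrained one is fixed. By inclusion-exclusion over the 3 events:
Σ_{j=0}^{3} (-1)^j C(3,j)(7-j)!
= C(3,0)·7! - C(3,1)·6! + C(3,2)·5! - C(3,3)·4!
= 5040 - 2160 + 360 - 24
= 3216

3216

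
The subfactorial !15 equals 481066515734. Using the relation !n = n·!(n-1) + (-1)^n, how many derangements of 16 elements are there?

!16 = 16·481066515734 + 1 = 7697064251745.

7697064251745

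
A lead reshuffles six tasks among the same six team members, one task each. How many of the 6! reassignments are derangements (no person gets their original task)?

265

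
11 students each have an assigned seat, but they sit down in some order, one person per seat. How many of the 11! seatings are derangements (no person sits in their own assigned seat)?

14684570

Use !n = (n-1)(!(n-1) + !(n-2)).
!11 = 10·(1334961 + 133496) = 10·1468457 = 14684570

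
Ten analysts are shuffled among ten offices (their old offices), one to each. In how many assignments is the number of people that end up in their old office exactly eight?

Choose which 8 of the 10 are fixed: C(10,8) = 45.
The remaining 2 must be deranged: !2 = 1.
Total: 45 × 1 = 45.

45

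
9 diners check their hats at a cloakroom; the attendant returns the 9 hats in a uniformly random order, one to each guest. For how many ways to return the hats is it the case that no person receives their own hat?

133496

Recurrence: !9 = 9·!8 + (-1)^9.
!9 = 9·14833 - 1 = 133496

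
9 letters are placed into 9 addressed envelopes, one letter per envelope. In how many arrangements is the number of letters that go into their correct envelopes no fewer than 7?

37

Sum C(9,i)·!(9-i) for i = 7..9:
  i=7: C(9,7)·!2 = 36·1 = 36
  i=8: C(9,8)·!1 = 9·0 = 0
  i=9: C(9,9)·!0 = 1·1 = 1
Total = 37.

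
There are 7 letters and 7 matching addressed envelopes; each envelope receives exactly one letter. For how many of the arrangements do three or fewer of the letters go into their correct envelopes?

4948

Sum C(7,i)·!(7-i) for i = 0..3:
  i=0: C(7,0)·!7 = 1·1854 = 1854
  i=1: C(7,1)·!6 = 7·265 = 1855
  i=2: C(7,2)·!5 = 21·44 = 924
  i=3: C(7,3)·!4 = 35·9 = 315
Total = 4948.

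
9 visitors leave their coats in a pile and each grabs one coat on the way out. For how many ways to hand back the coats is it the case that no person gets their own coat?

!9 is the nearest integer to 9!/e.
9! = 362880, and 362880/e ≈ 133496.09, so !9 = 133496.

133496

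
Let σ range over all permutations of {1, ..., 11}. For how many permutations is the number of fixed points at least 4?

757934

Sum C(11,i)·!(11-i) for i = 4..11:
  i=4: C(11,4)·!7 = 330·1854 = 611820
  i=5: C(11,5)·!6 = 462·265 = 122430
  i=6: C(11,6)·!5 = 462·44 = 20328
  i=7: C(11,7)·!4 = 330·9 = 2970
  i=8: C(11,8)·!3 = 165·2 = 330
  i=9: C(11,9)·!2 = 55·1 = 55
  i=10: C(11,10)·!1 = 11·0 = 0
  i=11: C(11,11)·!0 = 1·1 = 1
Total = 757934.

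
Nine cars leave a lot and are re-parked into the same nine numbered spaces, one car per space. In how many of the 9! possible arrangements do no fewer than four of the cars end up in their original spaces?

6883

# with exactly i fixed is C(9,i)·!(9-i); sum over i=4..9:
  i=4: C(9,4)·!5 = 126·44 = 5544
  i=5: C(9,5)·!4 = 126·9 = 1134
  i=6: C(9,6)·!3 = 84·2 = 168
  i=7: C(9,7)·!2 = 36·1 = 36
  i=8: C(9,8)·!1 = 9·0 = 0
  i=9: C(9,9)·!0 = 1·1 = 1
Total = 6883.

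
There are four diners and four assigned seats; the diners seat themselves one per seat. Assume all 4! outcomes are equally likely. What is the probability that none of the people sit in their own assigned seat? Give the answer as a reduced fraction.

3/8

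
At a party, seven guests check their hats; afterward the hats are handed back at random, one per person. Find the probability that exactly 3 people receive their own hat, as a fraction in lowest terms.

Favorable outcomes: C(7,3)·!4 = 35·9 = 315.
Total outcomes: 7! = 5040.
Probability = 315/5040 = 1/16.

1/16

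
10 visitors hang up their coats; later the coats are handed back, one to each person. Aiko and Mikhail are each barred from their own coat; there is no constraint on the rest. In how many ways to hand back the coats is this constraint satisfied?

2943360

Inclusion-exclusion on the 2 forbidden self-matches:
Σ_{j=0}^{2} (-1)^j C(2,j)(10-j)!
= C(2,0)·10! - C(2,1)·9! + C(2,2)·8!
= 3628800 - 725760 + 40320
= 2943360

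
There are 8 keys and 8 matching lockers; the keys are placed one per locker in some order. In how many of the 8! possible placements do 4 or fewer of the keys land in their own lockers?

# with exactly i fixed is C(8,i)·!(8-i); sum over i=0..4:
  i=0: C(8,0)·!8 = 1·14833 = 14833
  i=1: C(8,1)·!7 = 8·1854 = 14832
  i=2: C(8,2)·!6 = 28·265 = 7420
  i=3: C(8,3)·!5 = 56·44 = 2464
  i=4: C(8,4)·!4 = 70·9 = 630
Total = 40179.

40179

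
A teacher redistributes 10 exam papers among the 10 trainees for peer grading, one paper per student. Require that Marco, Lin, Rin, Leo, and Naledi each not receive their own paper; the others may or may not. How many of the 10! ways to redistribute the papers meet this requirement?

2170680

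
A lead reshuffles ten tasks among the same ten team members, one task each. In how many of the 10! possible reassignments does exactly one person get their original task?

1334960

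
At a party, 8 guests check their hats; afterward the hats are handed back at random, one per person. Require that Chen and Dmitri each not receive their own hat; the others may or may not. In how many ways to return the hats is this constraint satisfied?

30960

Inclusion-exclusion on the 2 forbidden self-matches:
Σ_{j=0}^{2} (-1)^j C(2,j)(8-j)!
= C(2,0)·8! - C(2,1)·7! + C(2,2)·6!
= 40320 - 10080 + 720
= 30960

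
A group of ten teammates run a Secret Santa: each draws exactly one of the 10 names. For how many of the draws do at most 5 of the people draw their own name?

# with exactly i fixed is C(10,i)·!(10-i); sum over i=0..5:
  i=0: C(10,0)·!10 = 1·1334961 = 1334961
  i=1: C(10,1)·!9 = 10·133496 = 1334960
  i=2: C(10,2)·!8 = 45·14833 = 667485
  i=3: C(10,3)·!7 = 120·1854 = 222480
  i=4: C(10,4)·!6 = 210·265 = 55650
  i=5: C(10,5)·!5 = 252·44 = 11088
Total = 3626624.

3626624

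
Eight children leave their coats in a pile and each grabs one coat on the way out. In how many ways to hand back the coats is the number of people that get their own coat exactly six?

Choose which 6 of the 8 are fixed: C(8,6) = 28.
The remaining 2 must be deranged: !2 = 1.
Total: 28 × 1 = 28.

28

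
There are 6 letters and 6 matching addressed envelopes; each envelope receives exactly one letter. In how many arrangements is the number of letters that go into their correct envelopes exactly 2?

135

Choose which 2 of the 6 are fixed: C(6,2) = 15.
The other 4 form a derangement: !4 = 9.
Total: 15 × 9 = 135.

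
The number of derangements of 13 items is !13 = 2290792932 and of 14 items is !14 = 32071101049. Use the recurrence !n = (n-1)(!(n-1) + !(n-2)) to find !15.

!15 = (15-1)·(!14 + !13) = 14·(32071101049 + 2290792932) = 14·34361893981 = 481066515734.

481066515734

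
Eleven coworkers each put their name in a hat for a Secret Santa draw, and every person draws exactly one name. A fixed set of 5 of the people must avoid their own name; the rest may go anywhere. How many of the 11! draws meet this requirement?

Let A_j be the event that the j-th constrained one is fixed. By inclusion-exclusion over the 5 events:
Σ_{j=0}^{5} (-1)^j C(5,j)(11-j)!
= C(5,0)·11! - C(5,1)·10! + C(5,2)·9! - C(5,3)·8! + C(5,4)·7! - C(5,5)·6!
= 39916800 - 18144000 + 3628800 - 403200 + 25200 - 720
= 25022880

25022880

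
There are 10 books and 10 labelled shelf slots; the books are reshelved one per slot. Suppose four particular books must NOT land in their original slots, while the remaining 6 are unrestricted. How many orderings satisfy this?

Inclusion-exclusion on the 4 forbidden self-matches:
Σ_{j=0}^{4} (-1)^j C(4,j)(10-j)!
= C(4,0)·10! - C(4,1)·9! + C(4,2)·8! - C(4,3)·7! + C(4,4)·6!
= 3628800 - 1451520 + 241920 - 20160 + 720
= 2399760

2399760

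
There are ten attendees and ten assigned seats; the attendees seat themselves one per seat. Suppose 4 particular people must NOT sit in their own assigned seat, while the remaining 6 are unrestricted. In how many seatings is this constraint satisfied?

Let A_j be the event that the j-th constrained one is fixed. By inclusion-exclusion over the 4 events:
Σ_{j=0}^{4} (-1)^j C(4,j)(10-j)!
= C(4,0)·10! - C(4,1)·9! + C(4,2)·8! - C(4,3)·7! + C(4,4)·6!
= 3628800 - 1451520 + 241920 - 20160 + 720
= 2399760

2399760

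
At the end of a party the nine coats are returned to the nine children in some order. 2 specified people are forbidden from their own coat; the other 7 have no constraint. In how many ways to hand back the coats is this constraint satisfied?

Inclusion-exclusion on the 2 forbidden self-matches:
Σ_{j=0}^{2} (-1)^j C(2,j)(9-j)!
= C(2,0)·9! - C(2,1)·8! + C(2,2)·7!
= 362880 - 80640 + 5040
= 287280

287280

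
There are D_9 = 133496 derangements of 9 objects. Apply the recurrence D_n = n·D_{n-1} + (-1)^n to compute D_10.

1334961

D_10 = 10·133496 + 1 = 1334961.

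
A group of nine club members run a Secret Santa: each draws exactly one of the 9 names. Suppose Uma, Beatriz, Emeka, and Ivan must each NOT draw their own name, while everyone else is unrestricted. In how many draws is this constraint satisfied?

Inclusion-exclusion on the 4 forbidden self-matches:
Σ_{j=0}^{4} (-1)^j C(4,j)(9-j)!
= C(4,0)·9! - C(4,1)·8! + C(4,2)·7! - C(4,3)·6! + C(4,4)·5!
= 362880 - 161280 + 30240 - 2880 + 120
= 229080

229080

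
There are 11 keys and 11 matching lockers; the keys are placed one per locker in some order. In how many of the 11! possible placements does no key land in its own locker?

14684570

The number of derangements of 11 is !11 = Σ_{k=0}^{11} (-1)^k·11!/k!
= 11! - 11!/1! + 11!/2! - 11!/3! + 11!/4! - 11!/5! + 11!/6! - 11!/7! + 11!/8! - 11!/9! + 11!/10! - 11!/11!
= 39916800 - 39916800 + 19958400 - 6652800 + 1663200 - 332640 + 55440 - 7920 + 990 - 110 + 11 - 1
= 14684570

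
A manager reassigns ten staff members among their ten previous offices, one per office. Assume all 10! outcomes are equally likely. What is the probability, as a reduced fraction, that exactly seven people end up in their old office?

Favorable outcomes: C(10,7)·!3 = 120·2 = 240.
Total outcomes: 10! = 3628800.
Probability = 240/3628800 = 1/15120.

1/15120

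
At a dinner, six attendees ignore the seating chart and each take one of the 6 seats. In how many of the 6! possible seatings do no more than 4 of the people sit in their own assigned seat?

719

# with exactly i fixed is C(6,i)·!(6-i); sum over i=0..4:
  i=0: C(6,0)·!6 = 1·265 = 265
  i=1: C(6,1)·!5 = 6·44 = 264
  i=2: C(6,2)·!4 = 15·9 = 135
  i=3: C(6,3)·!3 = 20·2 = 40
  i=4: C(6,4)·!2 = 15·1 = 15
Total = 719.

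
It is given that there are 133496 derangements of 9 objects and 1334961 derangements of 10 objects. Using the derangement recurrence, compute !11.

14684570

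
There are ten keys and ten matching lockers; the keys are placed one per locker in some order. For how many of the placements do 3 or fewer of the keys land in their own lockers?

# with exactly i fixed is C(10,i)·!(10-i); sum over i=0..3:
  i=0: C(10,0)·!10 = 1·1334961 = 1334961
  i=1: C(10,1)·!9 = 10·133496 = 1334960
  i=2: C(10,2)·!8 = 45·14833 = 667485
  i=3: C(10,3)·!7 = 120·1854 = 222480
Total = 3559886.

3559886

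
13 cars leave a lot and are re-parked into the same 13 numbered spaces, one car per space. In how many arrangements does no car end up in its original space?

Use !n = (n-1)(!(n-1) + !(n-2)).
!13 = 12·(176214841 + 14684570) = 12·190899411 = 2290792932

2290792932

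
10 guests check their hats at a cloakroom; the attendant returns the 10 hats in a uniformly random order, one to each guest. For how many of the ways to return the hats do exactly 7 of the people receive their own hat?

Pick the 7 fixed positions: C(10,7) = 120 ways.
The remaining 3 must be deranged: !3 = 2.
Total: 120 × 2 = 240.

240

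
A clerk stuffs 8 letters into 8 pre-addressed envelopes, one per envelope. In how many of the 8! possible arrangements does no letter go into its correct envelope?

The number of derangements of 8 is !8 = Σ_{k=0}^{8} (-1)^k·8!/k!
= 8! - 8!/1! + 8!/2! - 8!/3! + 8!/4! - 8!/5! + 8!/6! - 8!/7! + 8!/8!
= 40320 - 40320 + 20160 - 6720 + 1680 - 336 + 56 - 8 + 1
= 14833

14833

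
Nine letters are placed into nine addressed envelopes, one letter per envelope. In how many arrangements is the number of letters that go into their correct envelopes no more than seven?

362879

# with exactly i fixed is C(9,i)·!(9-i); sum over i=0..7:
  i=0: C(9,0)·!9 = 1·133496 = 133496
  i=1: C(9,1)·!8 = 9·14833 = 133497
  i=2: C(9,2)·!7 = 36·1854 = 66744
  i=3: C(9,3)·!6 = 84·265 = 22260
  i=4: C(9,4)·!5 = 126·44 = 5544
  i=5: C(9,5)·!4 = 126·9 = 1134
  i=6: C(9,6)·!3 = 84·2 = 168
  i=7: C(9,7)·!2 = 36·1 = 36
Total = 362879.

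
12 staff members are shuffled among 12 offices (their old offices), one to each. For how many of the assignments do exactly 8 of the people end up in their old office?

Pick the 8 fixed positions: C(12,8) = 495 ways.
The other 4 form a derangement: !4 = 9.
Total: 495 × 9 = 4455.

4455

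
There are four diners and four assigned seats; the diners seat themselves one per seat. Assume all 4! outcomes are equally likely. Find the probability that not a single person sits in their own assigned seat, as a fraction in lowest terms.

Favorable outcomes: !4 = 9.
Total outcomes: 4! = 24.
Probability = 9/24 = 3/8.

3/8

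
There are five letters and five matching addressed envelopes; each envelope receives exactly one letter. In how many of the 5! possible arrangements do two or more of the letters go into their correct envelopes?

# with exactly i fixed is C(5,i)·!(5-i); sum over i=2..5:
  i=2: C(5,2)·!3 = 10·2 = 20
  i=3: C(5,3)·!2 = 10·1 = 10
  i=4: C(5,4)·!1 = 5·0 = 0
  i=5: C(5,5)·!0 = 1·1 = 1
Total = 31.

31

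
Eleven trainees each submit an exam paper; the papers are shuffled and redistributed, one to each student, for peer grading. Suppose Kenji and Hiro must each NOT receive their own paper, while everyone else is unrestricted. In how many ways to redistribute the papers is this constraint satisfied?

33022080

Let A_j be the event that the j-th constrained one is fixed. By inclusion-exclusion over the 2 events:
Σ_{j=0}^{2} (-1)^j C(2,j)(11-j)!
= C(2,0)·11! - C(2,1)·10! + C(2,2)·9!
= 39916800 - 7257600 + 362880
= 33022080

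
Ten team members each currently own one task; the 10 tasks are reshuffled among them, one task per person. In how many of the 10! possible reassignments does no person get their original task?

The number of derangements of 10 is !10 = Σ_{k=0}^{10} (-1)^k·10!/k!
= 10! - 10!/1! + 10!/2! - 10!/3! + 10!/4! - 10!/5! + 10!/6! - 10!/7! + 10!/8! - 10!/9! + 10!/10!
= 3628800 - 3628800 + 1814400 - 604800 + 151200 - 30240 + 5040 - 720 + 90 - 10 + 1
= 1334961

1334961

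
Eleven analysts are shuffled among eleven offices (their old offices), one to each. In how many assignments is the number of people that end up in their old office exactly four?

611820

Pick the 4 fixed positions: C(11,4) = 330 ways.
The remaining 7 must be deranged: !7 = 1854.
Total: 330 × 1854 = 611820.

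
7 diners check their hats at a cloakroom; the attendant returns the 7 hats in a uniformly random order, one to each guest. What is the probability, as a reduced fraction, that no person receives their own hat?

Favorable outcomes: !7 = 1854.
Total outcomes: 7! = 5040.
Probability = 1854/5040 = 103/280.

103/280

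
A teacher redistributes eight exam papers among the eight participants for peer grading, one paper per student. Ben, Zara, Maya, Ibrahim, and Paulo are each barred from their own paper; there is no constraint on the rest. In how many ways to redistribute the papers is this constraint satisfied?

21234

Inclusion-exclusion on the 5 forbidden self-matches:
Σ_{j=0}^{5} (-1)^j C(5,j)(8-j)!
= C(5,0)·8! - C(5,1)·7! + C(5,2)·6! - C(5,3)·5! + C(5,4)·4! - C(5,5)·3!
= 40320 - 25200 + 7200 - 1200 + 120 - 6
= 21234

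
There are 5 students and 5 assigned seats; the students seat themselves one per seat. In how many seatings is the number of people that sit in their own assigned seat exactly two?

20

Pick the 2 fixed positions: C(5,2) = 10 ways.
The remaining 3 must be deranged: !3 = 2.
Total: 10 × 2 = 20.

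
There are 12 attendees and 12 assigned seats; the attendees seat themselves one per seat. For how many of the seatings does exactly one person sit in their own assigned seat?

Pick the single fixed position: C(12,1) = 12 ways.
The other 11 form a derangement: !11 = 14684570.
Total: 12 × 14684570 = 176214840.

176214840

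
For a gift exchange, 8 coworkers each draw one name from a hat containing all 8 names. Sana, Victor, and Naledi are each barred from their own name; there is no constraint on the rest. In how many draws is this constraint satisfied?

27240

Inclusion-exclusion on the 3 forbidden self-matches:
Σ_{j=0}^{3} (-1)^j C(3,j)(8-j)!
= C(3,0)·8! - C(3,1)·7! + C(3,2)·6! - C(3,3)·5!
= 40320 - 15120 + 2160 - 120
= 27240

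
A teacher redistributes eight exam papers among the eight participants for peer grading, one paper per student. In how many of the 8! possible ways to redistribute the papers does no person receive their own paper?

!8 is the nearest integer to 8!/e.
8! = 40320, and 40320/e ≈ 14832.90, so !8 = 14833.

14833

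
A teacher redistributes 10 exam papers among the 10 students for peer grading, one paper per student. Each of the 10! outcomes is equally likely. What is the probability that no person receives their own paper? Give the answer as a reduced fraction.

16481/44800

Favorable outcomes: !10 = 1334961.
Total outcomes: 10! = 3628800.
Probability = 1334961/3628800 = 16481/44800.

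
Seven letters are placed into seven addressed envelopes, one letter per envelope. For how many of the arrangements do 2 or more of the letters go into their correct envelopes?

# with exactly i fixed is C(7,i)·!(7-i); sum over i=2..7:
  i=2: C(7,2)·!5 = 21·44 = 924
  i=3: C(7,3)·!4 = 35·9 = 315
  i=4: C(7,4)·!3 = 35·2 = 70
  i=5: C(7,5)·!2 = 21·1 = 21
  i=6: C(7,6)·!1 = 7·0 = 0
  i=7: C(7,7)·!0 = 1·1 = 1
Total = 1331.

1331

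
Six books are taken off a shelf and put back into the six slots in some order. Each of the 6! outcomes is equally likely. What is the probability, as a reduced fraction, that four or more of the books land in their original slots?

Favorable outcomes: Σ_{i≥4} C(6,i)·!(6-i) = 15·1 + 6·0 + 1·1 = 16.
Total outcomes: 6! = 720.
Probability = 16/720 = 1/45.

1/45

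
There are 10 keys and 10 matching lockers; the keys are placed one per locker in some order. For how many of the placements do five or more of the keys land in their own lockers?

# with exactly i fixed is C(10,i)·!(10-i); sum over i=5..10:
  i=5: C(10,5)·!5 = 252·44 = 11088
  i=6: C(10,6)·!4 = 210·9 = 1890
  i=7: C(10,7)·!3 = 120·2 = 240
  i=8: C(10,8)·!2 = 45·1 = 45
  i=9: C(10,9)·!1 = 10·0 = 0
  i=10: C(10,10)·!0 = 1·1 = 1
Total = 13264.

13264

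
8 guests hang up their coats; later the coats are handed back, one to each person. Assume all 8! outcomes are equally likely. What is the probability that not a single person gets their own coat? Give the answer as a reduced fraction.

2119/5760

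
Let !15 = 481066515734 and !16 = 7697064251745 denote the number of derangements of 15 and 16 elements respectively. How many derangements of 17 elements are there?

!17 = (17-1)·(!16 + !15) = 16·(7697064251745 + 481066515734) = 16·8178130767479 = 130850092279664.

130850092279664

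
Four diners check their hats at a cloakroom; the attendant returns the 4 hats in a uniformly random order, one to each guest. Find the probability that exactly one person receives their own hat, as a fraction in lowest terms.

1/3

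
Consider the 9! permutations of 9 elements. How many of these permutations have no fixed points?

The subfactorial !9 = [9!/e] (nearest integer).
9! = 362880, and 362880/e ≈ 133496.09, so !9 = 133496.

133496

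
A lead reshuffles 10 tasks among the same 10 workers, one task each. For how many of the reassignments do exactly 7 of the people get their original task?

Choose which 7 of the 10 are fixed: C(10,7) = 120.
The other 3 form a derangement: !3 = 2.
Total: 120 × 2 = 240.

240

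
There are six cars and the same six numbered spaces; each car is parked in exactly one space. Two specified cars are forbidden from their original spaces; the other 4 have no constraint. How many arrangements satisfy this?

504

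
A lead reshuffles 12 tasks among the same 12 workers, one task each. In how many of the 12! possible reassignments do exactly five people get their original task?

Pick the 5 fixed positions: C(12,5) = 792 ways.
The other 7 form a derangement: !7 = 1854.
Total: 792 × 1854 = 1468368.

1468368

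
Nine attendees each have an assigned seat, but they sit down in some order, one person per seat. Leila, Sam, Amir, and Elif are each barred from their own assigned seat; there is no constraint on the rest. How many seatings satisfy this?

229080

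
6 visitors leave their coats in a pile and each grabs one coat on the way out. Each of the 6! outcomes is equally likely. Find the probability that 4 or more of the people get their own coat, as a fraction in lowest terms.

1/45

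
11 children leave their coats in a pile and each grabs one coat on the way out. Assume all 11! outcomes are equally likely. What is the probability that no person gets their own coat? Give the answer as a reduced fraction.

Favorable outcomes: !11 = 14684570.
Total outcomes: 11! = 39916800.
Probability = 14684570/39916800 = 1468457/3991680.

1468457/3991680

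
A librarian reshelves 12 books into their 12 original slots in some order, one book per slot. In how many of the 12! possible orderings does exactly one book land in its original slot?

176214840

Choose which one of the 12 is fixed: C(12,1) = 12.
The remaining 11 must be deranged: !11 = 14684570.
Total: 12 × 14684570 = 176214840.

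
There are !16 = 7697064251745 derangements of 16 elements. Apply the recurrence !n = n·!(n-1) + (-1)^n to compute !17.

130850092279664

!17 = 17·7697064251745 - 1 = 130850092279664.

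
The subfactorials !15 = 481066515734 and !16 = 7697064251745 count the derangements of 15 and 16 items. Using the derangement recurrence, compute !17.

!17 = (17-1)·(!16 + !15) = 16·(7697064251745 + 481066515734) = 16·8178130767479 = 130850092279664.

130850092279664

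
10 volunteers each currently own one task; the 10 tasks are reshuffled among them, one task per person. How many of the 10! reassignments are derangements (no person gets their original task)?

1334961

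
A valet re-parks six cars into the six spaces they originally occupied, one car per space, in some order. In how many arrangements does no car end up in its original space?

265

Recurrence: !6 = 6·!5 + (-1)^6.
!6 = 6·44 + 1 = 265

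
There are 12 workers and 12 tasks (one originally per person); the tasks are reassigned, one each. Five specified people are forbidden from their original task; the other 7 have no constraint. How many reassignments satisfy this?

Inclusion-exclusion on the 5 forbidden self-matches:
Σ_{j=0}^{5} (-1)^j C(5,j)(12-j)!
= C(5,0)·12! - C(5,1)·11! + C(5,2)·10! - C(5,3)·9! + C(5,4)·8! - C(5,5)·7!
= 479001600 - 199584000 + 36288000 - 3628800 + 201600 - 5040
= 312273360

312273360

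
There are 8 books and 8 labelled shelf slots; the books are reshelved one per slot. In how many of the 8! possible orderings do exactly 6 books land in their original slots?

Pick the 6 fixed positions: C(8,6) = 28 ways.
The other 2 form a derangement: !2 = 1.
Total: 28 × 1 = 28.

28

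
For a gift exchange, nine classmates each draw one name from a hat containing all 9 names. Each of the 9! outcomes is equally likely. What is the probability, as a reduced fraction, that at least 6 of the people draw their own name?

41/72576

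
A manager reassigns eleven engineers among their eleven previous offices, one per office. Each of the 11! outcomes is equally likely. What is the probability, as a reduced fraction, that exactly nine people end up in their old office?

Favorable outcomes: C(11,9)·!2 = 55·1 = 55.
Total outcomes: 11! = 39916800.
Probability = 55/39916800 = 1/725760.

1/725760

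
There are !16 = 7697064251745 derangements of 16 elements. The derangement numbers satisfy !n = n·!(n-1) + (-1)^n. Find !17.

130850092279664

!17 = 17·7697064251745 - 1 = 130850092279664.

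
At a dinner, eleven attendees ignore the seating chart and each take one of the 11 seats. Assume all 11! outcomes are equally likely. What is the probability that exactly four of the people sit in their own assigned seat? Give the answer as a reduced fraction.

Favorable outcomes: C(11,4)·!7 = 330·1854 = 611820.
Total outcomes: 11! = 39916800.
Probability = 611820/39916800 = 103/6720.

103/6720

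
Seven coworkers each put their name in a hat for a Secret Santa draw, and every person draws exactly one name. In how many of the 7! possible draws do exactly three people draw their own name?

315

Pick the 3 fixed positions: C(7,3) = 35 ways.
The remaining 4 must be deranged: !4 = 9.
Total: 35 × 9 = 315.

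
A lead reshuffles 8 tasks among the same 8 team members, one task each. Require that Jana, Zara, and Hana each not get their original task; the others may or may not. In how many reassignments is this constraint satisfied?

Inclusion-exclusion on the 3 forbidden self-matches:
Σ_{j=0}^{3} (-1)^j C(3,j)(8-j)!
= C(3,0)·8! - C(3,1)·7! + C(3,2)·6! - C(3,3)·5!
= 40320 - 15120 + 2160 - 120
= 27240

27240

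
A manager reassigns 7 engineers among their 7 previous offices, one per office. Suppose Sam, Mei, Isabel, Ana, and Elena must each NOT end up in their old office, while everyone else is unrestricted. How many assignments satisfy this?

2428

Inclusion-exclusion on the 5 forbidden self-matches:
Σ_{j=0}^{5} (-1)^j C(5,j)(7-j)!
= C(5,0)·7! - C(5,1)·6! + C(5,2)·5! - C(5,3)·4! + C(5,4)·3! - C(5,5)·2!
= 5040 - 3600 + 1200 - 240 + 30 - 2
= 2428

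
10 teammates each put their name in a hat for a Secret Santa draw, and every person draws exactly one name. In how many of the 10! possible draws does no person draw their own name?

1334961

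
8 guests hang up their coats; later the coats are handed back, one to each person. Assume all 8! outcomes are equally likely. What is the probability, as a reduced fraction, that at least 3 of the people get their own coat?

647/8064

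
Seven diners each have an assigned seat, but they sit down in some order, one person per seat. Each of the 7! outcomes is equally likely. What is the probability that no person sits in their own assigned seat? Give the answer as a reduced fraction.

103/280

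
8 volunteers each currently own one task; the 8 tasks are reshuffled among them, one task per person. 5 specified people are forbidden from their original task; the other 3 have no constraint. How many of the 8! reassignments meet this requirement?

Inclusion-exclusion on the 5 forbidden self-matches:
Σ_{j=0}^{5} (-1)^j C(5,j)(8-j)!
= C(5,0)·8! - C(5,1)·7! + C(5,2)·6! - C(5,3)·5! + C(5,4)·4! - C(5,5)·3!
= 40320 - 25200 + 7200 - 1200 + 120 - 6
= 21234

21234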